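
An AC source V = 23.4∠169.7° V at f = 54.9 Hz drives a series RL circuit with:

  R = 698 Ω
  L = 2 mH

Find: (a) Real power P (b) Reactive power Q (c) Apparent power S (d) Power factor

Step 1 — Angular frequency: ω = 2π·f = 2π·54.9 = 344.9 rad/s.
Step 2 — Component impedances:
  R: Z = R = 698 Ω
  L: Z = jωL = j·344.9·0.002 = 0 + j0.6899 Ω
Step 3 — Series combination: Z_total = R + L = 698 + j0.6899 Ω = 698∠0.1° Ω.
Step 4 — Source phasor: V = 23.4∠169.7° V = -23.02 + j4.184 V.
Step 5 — Current: I = V / Z = -0.03298 + j0.006027 A = 0.03352∠169.6° A.
Step 6 — Complex power: S = V·I* = 0.7845 + j0.0007754 VA.
Step 7 — Real power: P = Re(S) = 0.7845 W.
Step 8 — Reactive power: Q = Im(S) = 0.0007754 VAR.
Step 9 — Apparent power: |S| = 0.7845 VA.
Step 10 — Power factor: PF = P/|S| = 1 (lagging).

(a) P = 0.7845 W  (b) Q = 0.0007754 VAR  (c) S = 0.7845 VA  (d) PF = 1 (lagging)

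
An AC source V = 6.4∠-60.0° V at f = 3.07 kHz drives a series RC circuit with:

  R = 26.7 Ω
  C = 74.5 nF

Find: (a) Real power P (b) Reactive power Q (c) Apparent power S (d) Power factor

Step 1 — Angular frequency: ω = 2π·f = 2π·3070 = 1.929e+04 rad/s.
Step 2 — Component impedances:
  R: Z = R = 26.7 Ω
  C: Z = 1/(jωC) = -j/(ω·C) = 0 - j695.9 Ω
Step 3 — Series combination: Z_total = R + C = 26.7 - j695.9 Ω = 696.4∠-87.8° Ω.
Step 4 — Source phasor: V = 6.4∠-60.0° V = 3.2 - j5.543 V.
Step 5 — Current: I = V / Z = 0.008129 + j0.004287 A = 0.00919∠27.8° A.
Step 6 — Complex power: S = V·I* = 0.002255 - j0.05878 VA.
Step 7 — Real power: P = Re(S) = 0.002255 W.
Step 8 — Reactive power: Q = Im(S) = -0.05878 VAR.
Step 9 — Apparent power: |S| = 0.05882 VA.
Step 10 — Power factor: PF = P/|S| = 0.03834 (leading).

(a) P = 0.002255 W  (b) Q = -0.05878 VAR  (c) S = 0.05882 VA  (d) PF = 0.03834 (leading)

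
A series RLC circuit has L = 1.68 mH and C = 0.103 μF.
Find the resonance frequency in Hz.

Step 1 — Resonance condition Im(Z)=0 gives ω₀ = 1/√(LC).
Step 2 — ω₀ = 1/√(0.00168·1.03e-07) = 7.602e+04 rad/s.
Step 3 — f₀ = ω₀/(2π) = 1.21e+04 Hz.

f₀ = 1.21e+04 Hz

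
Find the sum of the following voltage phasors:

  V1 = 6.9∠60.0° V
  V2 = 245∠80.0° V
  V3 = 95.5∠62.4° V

Step 1 — Convert each phasor to rectangular form:
  V1 = 6.9·(cos(60.0°) + j·sin(60.0°)) = 3.45 + j5.976 V
  V2 = 245·(cos(80.0°) + j·sin(80.0°)) = 42.54 + j241.3 V
  V3 = 95.5·(cos(62.4°) + j·sin(62.4°)) = 44.24 + j84.63 V
Step 2 — Sum components: V_total = 90.24 + j331.9 V.
Step 3 — Convert to polar: |V_total| = 343.9 V, ∠V_total = 74.8°.

V_total = 343.9∠74.8° V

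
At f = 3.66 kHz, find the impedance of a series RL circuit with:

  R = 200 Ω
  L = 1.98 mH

Step 1 — Angular frequency: ω = 2π·f = 2π·3660 = 2.3e+04 rad/s.
Step 2 — Component impedances:
  R: Z = R = 200 Ω
  L: Z = jωL = j·2.3e+04·0.00198 = 0 + j45.53 Ω
Step 3 — Series combination: Z_total = R + L = 200 + j45.53 Ω = 205.1∠12.8° Ω.

Z = 200 + j45.53 Ω = 205.1∠12.8° Ω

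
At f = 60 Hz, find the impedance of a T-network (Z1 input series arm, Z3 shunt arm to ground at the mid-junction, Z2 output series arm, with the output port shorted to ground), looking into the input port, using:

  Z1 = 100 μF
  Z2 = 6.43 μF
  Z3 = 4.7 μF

Step 1 — Angular frequency: ω = 2π·f = 2π·60 = 377 rad/s.
Step 2 — Component impedances:
  Z1: Z = 1/(jωC) = -j/(ω·C) = 0 - j26.53 Ω
  Z2: Z = 1/(jωC) = -j/(ω·C) = 0 - j412.5 Ω
  Z3: Z = 1/(jωC) = -j/(ω·C) = 0 - j564.4 Ω
Step 3 — With the output port shorted to ground, the output series arm Z2 runs from the junction to ground; the shunt arm Z3 also runs from the junction to ground. They appear in parallel: Z3 || Z2 = 0 - j238.3 Ω.
Step 4 — Series with input arm Z1: Z_in = Z1 + (Z3 || Z2) = 0 - j264.9 Ω = 264.9∠-90.0° Ω.

Z = 0 - j264.9 Ω = 264.9∠-90.0° Ω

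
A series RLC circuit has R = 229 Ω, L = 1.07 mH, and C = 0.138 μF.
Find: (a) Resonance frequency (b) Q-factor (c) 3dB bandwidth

Step 1 — Resonance condition Im(Z)=0 gives ω₀ = 1/√(LC).
Step 2 — ω₀ = 1/√(0.00107·1.38e-07) = 8.229e+04 rad/s.
Step 3 — f₀ = ω₀/(2π) = 1.31e+04 Hz.
Step 4 — Series Q: Q = ω₀L/R = 8.229e+04·0.00107/229 = 0.3845.
Step 5 — 3dB bandwidth: Δω = ω₀/Q = 2.14e+05 rad/s; BW = Δω/(2π) = 3.406e+04 Hz.

(a) f₀ = 1.31e+04 Hz  (b) Q = 0.3845  (c) BW = 3.406e+04 Hz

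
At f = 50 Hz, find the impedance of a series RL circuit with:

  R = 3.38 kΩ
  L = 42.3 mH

Step 1 — Angular frequency: ω = 2π·f = 2π·50 = 314.2 rad/s.
Step 2 — Component impedances:
  R: Z = R = 3380 Ω
  L: Z = jωL = j·314.2·0.0423 = 0 + j13.29 Ω
Step 3 — Series combination: Z_total = R + L = 3380 + j13.29 Ω = 3380∠0.2° Ω.

Z = 3380 + j13.29 Ω = 3380∠0.2° Ω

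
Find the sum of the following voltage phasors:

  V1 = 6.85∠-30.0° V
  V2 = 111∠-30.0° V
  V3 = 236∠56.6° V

Step 1 — Convert each phasor to rectangular form:
  V1 = 6.85·(cos(-30.0°) + j·sin(-30.0°)) = 5.932 - j3.425 V
  V2 = 111·(cos(-30.0°) + j·sin(-30.0°)) = 96.13 - j55.5 V
  V3 = 236·(cos(56.6°) + j·sin(56.6°)) = 129.9 + j197 V
Step 2 — Sum components: V_total = 232 + j138.1 V.
Step 3 — Convert to polar: |V_total| = 270 V, ∠V_total = 30.8°.

V_total = 270∠30.8° V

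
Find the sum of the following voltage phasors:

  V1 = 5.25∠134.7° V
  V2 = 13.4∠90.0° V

Step 1 — Convert each phasor to rectangular form:
  V1 = 5.25·(cos(134.7°) + j·sin(134.7°)) = -3.693 + j3.732 V
  V2 = 13.4·(cos(90.0°) + j·sin(90.0°)) = 0 + j13.4 V
Step 2 — Sum components: V_total = -3.693 + j17.13 V.
Step 3 — Convert to polar: |V_total| = 17.53 V, ∠V_total = 102.2°.

V_total = 17.53∠102.2° V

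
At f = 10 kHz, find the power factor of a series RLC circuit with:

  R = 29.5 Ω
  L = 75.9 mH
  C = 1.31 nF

Step 1 — Angular frequency: ω = 2π·f = 2π·1e+04 = 6.283e+04 rad/s.
Step 2 — Component impedances:
  R: Z = R = 29.5 Ω
  L: Z = jωL = j·6.283e+04·0.0759 = 0 + j4769 Ω
  C: Z = 1/(jωC) = -j/(ω·C) = 0 - j1.215e+04 Ω
Step 3 — Series combination: Z_total = R + L + C = 29.5 - j7380 Ω = 7380∠-89.8° Ω.
Step 4 — Power factor: PF = cos(φ) = Re(Z)/|Z| = 29.5/7380 = 0.003997.
Step 5 — Type: Im(Z) = -7380 ⇒ leading (phase φ = -89.8°).

PF = 0.003997 (leading, φ = -89.8°)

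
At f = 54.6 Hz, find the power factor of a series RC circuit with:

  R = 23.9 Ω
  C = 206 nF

Step 1 — Angular frequency: ω = 2π·f = 2π·54.6 = 343.1 rad/s.
Step 2 — Component impedances:
  R: Z = R = 23.9 Ω
  C: Z = 1/(jωC) = -j/(ω·C) = 0 - j1.415e+04 Ω
Step 3 — Series combination: Z_total = R + C = 23.9 - j1.415e+04 Ω = 1.415e+04∠-89.9° Ω.
Step 4 — Power factor: PF = cos(φ) = Re(Z)/|Z| = 23.9/1.415e+04 = 0.001689.
Step 5 — Type: Im(Z) = -1.415e+04 ⇒ leading (phase φ = -89.9°).

PF = 0.001689 (leading, φ = -89.9°)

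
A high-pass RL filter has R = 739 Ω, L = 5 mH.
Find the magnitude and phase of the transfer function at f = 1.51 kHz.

Step 1 — Angular frequency: ω = 2π·1510 = 9488 rad/s.
Step 2 — Transfer function: H(jω) = jωL/(R + jωL).
Step 3 — Numerator jωL = j·47.44; denominator R + jωL = 739 + j47.44.
Step 4 — H = 0.004104 + j0.06393.
Step 5 — Magnitude: |H| = 0.06406 (-23.9 dB); phase: φ = 86.3°.

|H| = 0.06406 (-23.9 dB), φ = 86.3°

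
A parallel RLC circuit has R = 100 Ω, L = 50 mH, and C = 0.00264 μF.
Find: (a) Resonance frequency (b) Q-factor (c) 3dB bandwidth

Step 1 — Resonance: ω₀ = 1/√(LC) = 1/√(0.05·2.64e-09) = 8.704e+04 rad/s.
Step 2 — f₀ = ω₀/(2π) = 1.385e+04 Hz.
Step 3 — Parallel Q: Q = R/(ω₀L) = 100/(8.704e+04·0.05) = 0.02298.
Step 4 — Bandwidth: Δω = ω₀/Q = 3.788e+06 rad/s; BW = Δω/(2π) = 6.029e+05 Hz.

(a) f₀ = 1.385e+04 Hz  (b) Q = 0.02298  (c) BW = 6.029e+05 Hz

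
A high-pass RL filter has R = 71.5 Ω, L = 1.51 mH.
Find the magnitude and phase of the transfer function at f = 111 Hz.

Step 1 — Angular frequency: ω = 2π·111 = 697.4 rad/s.
Step 2 — Transfer function: H(jω) = jωL/(R + jωL).
Step 3 — Numerator jωL = j·1.053; denominator R + jωL = 71.5 + j1.053.
Step 4 — H = 0.0002169 + j0.01473.
Step 5 — Magnitude: |H| = 0.01473 (-36.6 dB); phase: φ = 89.2°.

|H| = 0.01473 (-36.6 dB), φ = 89.2°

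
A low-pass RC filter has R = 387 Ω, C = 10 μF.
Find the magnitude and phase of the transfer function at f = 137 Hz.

Step 1 — Angular frequency: ω = 2π·137 = 860.8 rad/s.
Step 2 — Transfer function: H(jω) = 1/(1 + jωRC).
Step 3 — Denominator: 1 + jωRC = 1 + j·860.8·387·1e-05 = 1 + j3.331.
Step 4 — H = 0.08266 - j0.2754.
Step 5 — Magnitude: |H| = 0.2875 (-10.8 dB); phase: φ = -73.3°.

|H| = 0.2875 (-10.8 dB), φ = -73.3°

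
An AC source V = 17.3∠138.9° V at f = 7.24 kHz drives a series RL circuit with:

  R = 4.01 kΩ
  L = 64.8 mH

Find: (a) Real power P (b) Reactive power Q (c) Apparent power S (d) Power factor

Step 1 — Angular frequency: ω = 2π·f = 2π·7240 = 4.549e+04 rad/s.
Step 2 — Component impedances:
  R: Z = R = 4010 Ω
  L: Z = jωL = j·4.549e+04·0.0648 = 0 + j2948 Ω
Step 3 — Series combination: Z_total = R + L = 4010 + j2948 Ω = 4977∠36.3° Ω.
Step 4 — Source phasor: V = 17.3∠138.9° V = -13.04 + j11.37 V.
Step 5 — Current: I = V / Z = -0.0007571 + j0.003393 A = 0.003476∠102.6° A.
Step 6 — Complex power: S = V·I* = 0.04845 + j0.03562 VA.
Step 7 — Real power: P = Re(S) = 0.04845 W.
Step 8 — Reactive power: Q = Im(S) = 0.03562 VAR.
Step 9 — Apparent power: |S| = 0.06014 VA.
Step 10 — Power factor: PF = P/|S| = 0.8057 (lagging).

(a) P = 0.04845 W  (b) Q = 0.03562 VAR  (c) S = 0.06014 VA  (d) PF = 0.8057 (lagging)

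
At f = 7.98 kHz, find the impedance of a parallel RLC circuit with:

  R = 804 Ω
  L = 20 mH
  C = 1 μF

Step 1 — Angular frequency: ω = 2π·f = 2π·7980 = 5.014e+04 rad/s.
Step 2 — Component impedances:
  R: Z = R = 804 Ω
  L: Z = jωL = j·5.014e+04·0.02 = 0 + j1003 Ω
  C: Z = 1/(jωC) = -j/(ω·C) = 0 - j19.94 Ω
Step 3 — Parallel combination: 1/Z_total = 1/R + 1/L + 1/C; Z_total = 0.5147 - j20.34 Ω = 20.34∠-88.6° Ω.

Z = 0.5147 - j20.34 Ω = 20.34∠-88.6° Ω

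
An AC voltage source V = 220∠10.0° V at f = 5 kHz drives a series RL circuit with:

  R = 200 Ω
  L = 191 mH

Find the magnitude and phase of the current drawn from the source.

Step 1 — Angular frequency: ω = 2π·f = 2π·5000 = 3.142e+04 rad/s.
Step 2 — Component impedances:
  R: Z = R = 200 Ω
  L: Z = jωL = j·3.142e+04·0.191 = 0 + j6000 Ω
Step 3 — Series combination: Z_total = R + L = 200 + j6000 Ω = 6004∠88.1° Ω.
Step 4 — Source phasor: V = 220∠10.0° V = 216.7 + j38.2 V.
Step 5 — Ohm's law: I = V / Z_total = (216.7 + j38.2) / (200 + j6000) = 0.007562 - j0.03585 A.
Step 6 — Convert to polar: |I| = 0.03664 A, ∠I = -78.1°.

I = 0.03664∠-78.1° A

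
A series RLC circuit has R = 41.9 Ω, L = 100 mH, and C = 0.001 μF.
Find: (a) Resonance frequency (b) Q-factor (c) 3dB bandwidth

Step 1 — Resonance: ω₀ = 1/√(LC) = 1/√(0.1·1e-09) = 1e+05 rad/s.
Step 2 — f₀ = ω₀/(2π) = 1.592e+04 Hz.
Step 3 — Series Q: Q = ω₀L/R = 1e+05·0.1/41.9 = 238.7.
Step 4 — Bandwidth: Δω = ω₀/Q = 419 rad/s; BW = Δω/(2π) = 66.69 Hz.

(a) f₀ = 1.592e+04 Hz  (b) Q = 238.7  (c) BW = 66.69 Hz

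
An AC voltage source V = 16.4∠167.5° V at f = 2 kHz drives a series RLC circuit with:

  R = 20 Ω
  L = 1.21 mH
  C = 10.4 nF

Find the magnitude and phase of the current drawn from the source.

Step 1 — Angular frequency: ω = 2π·f = 2π·2000 = 1.257e+04 rad/s.
Step 2 — Component impedances:
  R: Z = R = 20 Ω
  L: Z = jωL = j·1.257e+04·0.00121 = 0 + j15.21 Ω
  C: Z = 1/(jωC) = -j/(ω·C) = 0 - j7652 Ω
Step 3 — Series combination: Z_total = R + L + C = 20 - j7636 Ω = 7637∠-89.8° Ω.
Step 4 — Source phasor: V = 16.4∠167.5° V = -16.01 + j3.55 V.
Step 5 — Ohm's law: I = V / Z_total = (-16.01 + j3.55) / (20 - j7636) = -0.0004703 - j0.002095 A.
Step 6 — Convert to polar: |I| = 0.002148 A, ∠I = -102.7°.

I = 0.002148∠-102.7° A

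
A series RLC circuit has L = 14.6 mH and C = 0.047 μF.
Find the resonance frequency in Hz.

Step 1 — Resonance condition Im(Z)=0 gives ω₀ = 1/√(LC).
Step 2 — ω₀ = 1/√(0.0146·4.7e-08) = 3.817e+04 rad/s.
Step 3 — f₀ = ω₀/(2π) = 6076 Hz.

f₀ = 6076 Hz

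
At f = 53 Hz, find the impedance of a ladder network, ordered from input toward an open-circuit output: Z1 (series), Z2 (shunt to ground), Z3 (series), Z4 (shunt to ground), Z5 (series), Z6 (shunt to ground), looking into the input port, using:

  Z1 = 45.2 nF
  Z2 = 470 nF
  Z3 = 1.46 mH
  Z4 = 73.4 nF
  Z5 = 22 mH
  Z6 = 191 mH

Step 1 — Angular frequency: ω = 2π·f = 2π·53 = 333 rad/s.
Step 2 — Component impedances:
  Z1: Z = 1/(jωC) = -j/(ω·C) = 0 - j6.644e+04 Ω
  Z2: Z = 1/(jωC) = -j/(ω·C) = 0 - j6389 Ω
  Z3: Z = jωL = j·333·0.00146 = 0 + j0.4862 Ω
  Z4: Z = 1/(jωC) = -j/(ω·C) = 0 - j4.091e+04 Ω
  Z5: Z = jωL = j·333·0.022 = 0 + j7.326 Ω
  Z6: Z = jωL = j·333·0.191 = 0 + j63.6 Ω
Step 3 — Ladder network (open output): work backward from the far end, alternating series and parallel combinations. Z_in = 0 - j6.636e+04 Ω = 6.636e+04∠-90.0° Ω.

Z = 0 - j6.636e+04 Ω = 6.636e+04∠-90.0° Ω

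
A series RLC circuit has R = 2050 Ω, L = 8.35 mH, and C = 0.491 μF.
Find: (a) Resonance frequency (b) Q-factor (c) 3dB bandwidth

Step 1 — Resonance condition Im(Z)=0 gives ω₀ = 1/√(LC).
Step 2 — ω₀ = 1/√(0.00835·4.91e-07) = 1.562e+04 rad/s.
Step 3 — f₀ = ω₀/(2π) = 2486 Hz.
Step 4 — Series Q: Q = ω₀L/R = 1.562e+04·0.00835/2050 = 0.06361.
Step 5 — 3dB bandwidth: Δω = ω₀/Q = 2.455e+05 rad/s; BW = Δω/(2π) = 3.907e+04 Hz.

(a) f₀ = 2486 Hz  (b) Q = 0.06361  (c) BW = 3.907e+04 Hz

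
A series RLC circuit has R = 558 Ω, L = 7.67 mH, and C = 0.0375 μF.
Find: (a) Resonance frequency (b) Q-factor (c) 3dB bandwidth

Step 1 — Resonance condition Im(Z)=0 gives ω₀ = 1/√(LC).
Step 2 — ω₀ = 1/√(0.00767·3.75e-08) = 5.896e+04 rad/s.
Step 3 — f₀ = ω₀/(2π) = 9384 Hz.
Step 4 — Series Q: Q = ω₀L/R = 5.896e+04·0.00767/558 = 0.8105.
Step 5 — 3dB bandwidth: Δω = ω₀/Q = 7.275e+04 rad/s; BW = Δω/(2π) = 1.158e+04 Hz.

(a) f₀ = 9384 Hz  (b) Q = 0.8105  (c) BW = 1.158e+04 Hz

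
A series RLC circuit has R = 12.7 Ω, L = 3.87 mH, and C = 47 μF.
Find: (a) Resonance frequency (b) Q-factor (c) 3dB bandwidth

Step 1 — Resonance condition Im(Z)=0 gives ω₀ = 1/√(LC).
Step 2 — ω₀ = 1/√(0.00387·4.7e-05) = 2345 rad/s.
Step 3 — f₀ = ω₀/(2π) = 373.2 Hz.
Step 4 — Series Q: Q = ω₀L/R = 2345·0.00387/12.7 = 0.7145.
Step 5 — 3dB bandwidth: Δω = ω₀/Q = 3282 rad/s; BW = Δω/(2π) = 522.3 Hz.

(a) f₀ = 373.2 Hz  (b) Q = 0.7145  (c) BW = 522.3 Hz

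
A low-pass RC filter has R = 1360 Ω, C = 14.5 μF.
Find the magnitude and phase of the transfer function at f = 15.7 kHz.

Step 1 — Angular frequency: ω = 2π·1.57e+04 = 9.865e+04 rad/s.
Step 2 — Transfer function: H(jω) = 1/(1 + jωRC).
Step 3 — Denominator: 1 + jωRC = 1 + j·9.865e+04·1360·1.45e-05 = 1 + j1945.
Step 4 — H = 2.643e-07 - j0.0005141.
Step 5 — Magnitude: |H| = 0.0005141 (-65.8 dB); phase: φ = -90.0°.

|H| = 0.0005141 (-65.8 dB), φ = -90.0°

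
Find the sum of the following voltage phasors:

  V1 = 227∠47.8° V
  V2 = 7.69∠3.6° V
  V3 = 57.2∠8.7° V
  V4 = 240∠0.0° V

Step 1 — Convert each phasor to rectangular form:
  V1 = 227·(cos(47.8°) + j·sin(47.8°)) = 152.5 + j168.2 V
  V2 = 7.69·(cos(3.6°) + j·sin(3.6°)) = 7.675 + j0.4829 V
  V3 = 57.2·(cos(8.7°) + j·sin(8.7°)) = 56.54 + j8.652 V
  V4 = 240·(cos(0.0°) + j·sin(0.0°)) = 240 V
Step 2 — Sum components: V_total = 456.7 + j177.3 V.
Step 3 — Convert to polar: |V_total| = 489.9 V, ∠V_total = 21.2°.

V_total = 489.9∠21.2° V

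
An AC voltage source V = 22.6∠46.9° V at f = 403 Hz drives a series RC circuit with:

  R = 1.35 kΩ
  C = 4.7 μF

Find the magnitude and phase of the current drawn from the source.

Step 1 — Angular frequency: ω = 2π·f = 2π·403 = 2532 rad/s.
Step 2 — Component impedances:
  R: Z = R = 1350 Ω
  C: Z = 1/(jωC) = -j/(ω·C) = 0 - j84.03 Ω
Step 3 — Series combination: Z_total = R + C = 1350 - j84.03 Ω = 1353∠-3.6° Ω.
Step 4 — Source phasor: V = 22.6∠46.9° V = 15.44 + j16.5 V.
Step 5 — Ohm's law: I = V / Z_total = (15.44 + j16.5) / (1350 - j84.03) = 0.01064 + j0.01289 A.
Step 6 — Convert to polar: |I| = 0.01671 A, ∠I = 50.5°.

I = 0.01671∠50.5° A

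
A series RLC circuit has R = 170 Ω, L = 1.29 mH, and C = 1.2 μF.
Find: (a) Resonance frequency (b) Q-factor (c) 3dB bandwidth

Step 1 — Resonance condition Im(Z)=0 gives ω₀ = 1/√(LC).
Step 2 — ω₀ = 1/√(0.00129·1.2e-06) = 2.542e+04 rad/s.
Step 3 — f₀ = ω₀/(2π) = 4045 Hz.
Step 4 — Series Q: Q = ω₀L/R = 2.542e+04·0.00129/170 = 0.1929.
Step 5 — 3dB bandwidth: Δω = ω₀/Q = 1.318e+05 rad/s; BW = Δω/(2π) = 2.097e+04 Hz.

(a) f₀ = 4045 Hz  (b) Q = 0.1929  (c) BW = 2.097e+04 Hz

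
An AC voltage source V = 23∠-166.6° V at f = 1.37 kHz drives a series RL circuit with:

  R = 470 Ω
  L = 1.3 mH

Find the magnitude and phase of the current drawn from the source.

Step 1 — Angular frequency: ω = 2π·f = 2π·1370 = 8608 rad/s.
Step 2 — Component impedances:
  R: Z = R = 470 Ω
  L: Z = jωL = j·8608·0.0013 = 0 + j11.19 Ω
Step 3 — Series combination: Z_total = R + L = 470 + j11.19 Ω = 470.1∠1.4° Ω.
Step 4 — Source phasor: V = 23∠-166.6° V = -22.37 - j5.33 V.
Step 5 — Ohm's law: I = V / Z_total = (-22.37 - j5.33) / (470 + j11.19) = -0.04785 - j0.0102 A.
Step 6 — Convert to polar: |I| = 0.04892 A, ∠I = -168.0°.

I = 0.04892∠-168.0° A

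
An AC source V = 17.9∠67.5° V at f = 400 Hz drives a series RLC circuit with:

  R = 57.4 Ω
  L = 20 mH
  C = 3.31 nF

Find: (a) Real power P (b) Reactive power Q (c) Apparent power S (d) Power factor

Step 1 — Angular frequency: ω = 2π·f = 2π·400 = 2513 rad/s.
Step 2 — Component impedances:
  R: Z = R = 57.4 Ω
  L: Z = jωL = j·2513·0.02 = 0 + j50.27 Ω
  C: Z = 1/(jωC) = -j/(ω·C) = 0 - j1.202e+05 Ω
Step 3 — Series combination: Z_total = R + L + C = 57.4 - j1.202e+05 Ω = 1.202e+05∠-90.0° Ω.
Step 4 — Source phasor: V = 17.9∠67.5° V = 6.85 + j16.54 V.
Step 5 — Current: I = V / Z = -0.0001376 + j5.707e-05 A = 0.000149∠157.5° A.
Step 6 — Complex power: S = V·I* = 1.274e-06 - j0.002667 VA.
Step 7 — Real power: P = Re(S) = 1.274e-06 W.
Step 8 — Reactive power: Q = Im(S) = -0.002667 VAR.
Step 9 — Apparent power: |S| = 0.002667 VA.
Step 10 — Power factor: PF = P/|S| = 0.0004777 (leading).

(a) P = 1.274e-06 W  (b) Q = -0.002667 VAR  (c) S = 0.002667 VA  (d) PF = 0.0004777 (leading)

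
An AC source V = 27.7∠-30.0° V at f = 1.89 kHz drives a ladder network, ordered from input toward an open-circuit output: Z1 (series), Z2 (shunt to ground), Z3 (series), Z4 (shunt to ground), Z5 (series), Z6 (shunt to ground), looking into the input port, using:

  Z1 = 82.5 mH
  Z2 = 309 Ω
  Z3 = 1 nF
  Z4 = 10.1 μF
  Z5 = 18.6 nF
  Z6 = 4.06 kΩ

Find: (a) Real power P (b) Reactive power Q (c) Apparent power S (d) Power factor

Step 1 — Angular frequency: ω = 2π·f = 2π·1890 = 1.188e+04 rad/s.
Step 2 — Component impedances:
  Z1: Z = jωL = j·1.188e+04·0.0825 = 0 + j979.7 Ω
  Z2: Z = R = 309 Ω
  Z3: Z = 1/(jωC) = -j/(ω·C) = 0 - j8.421e+04 Ω
  Z4: Z = 1/(jωC) = -j/(ω·C) = 0 - j8.338 Ω
  Z5: Z = 1/(jωC) = -j/(ω·C) = 0 - j4527 Ω
  Z6: Z = R = 4060 Ω
Step 3 — Ladder network (open output): work backward from the far end, alternating series and parallel combinations. Z_in = 309 + j978.6 Ω = 1026∠72.5° Ω.
Step 4 — Source phasor: V = 27.7∠-30.0° V = 23.99 - j13.85 V.
Step 5 — Current: I = V / Z = -0.005831 - j0.02636 A = 0.02699∠-102.5° A.
Step 6 — Complex power: S = V·I* = 0.2251 + j0.713 VA.
Step 7 — Real power: P = Re(S) = 0.2251 W.
Step 8 — Reactive power: Q = Im(S) = 0.713 VAR.
Step 9 — Apparent power: |S| = 0.7477 VA.
Step 10 — Power factor: PF = P/|S| = 0.3011 (lagging).

(a) P = 0.2251 W  (b) Q = 0.713 VAR  (c) S = 0.7477 VA  (d) PF = 0.3011 (lagging)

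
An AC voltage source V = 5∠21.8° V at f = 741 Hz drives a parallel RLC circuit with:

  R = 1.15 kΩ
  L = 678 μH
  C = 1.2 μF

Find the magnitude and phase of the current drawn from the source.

Step 1 — Angular frequency: ω = 2π·f = 2π·741 = 4656 rad/s.
Step 2 — Component impedances:
  R: Z = R = 1150 Ω
  L: Z = jωL = j·4656·0.000678 = 0 + j3.157 Ω
  C: Z = 1/(jωC) = -j/(ω·C) = 0 - j179 Ω
Step 3 — Parallel combination: 1/Z_total = 1/R + 1/L + 1/C; Z_total = 0.008979 + j3.213 Ω = 3.213∠89.8° Ω.
Step 4 — Source phasor: V = 5∠21.8° V = 4.642 + j1.857 V.
Step 5 — Ohm's law: I = V / Z_total = (4.642 + j1.857) / (0.008979 + j3.213) = 0.5819 - j1.443 A.
Step 6 — Convert to polar: |I| = 1.556 A, ∠I = -68.0°.

I = 1.556∠-68.0° A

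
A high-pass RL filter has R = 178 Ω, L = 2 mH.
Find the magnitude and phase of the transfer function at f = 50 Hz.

Step 1 — Angular frequency: ω = 2π·50 = 314.2 rad/s.
Step 2 — Transfer function: H(jω) = jωL/(R + jωL).
Step 3 — Numerator jωL = j·0.6283; denominator R + jωL = 178 + j0.6283.
Step 4 — H = 1.246e-05 + j0.00353.
Step 5 — Magnitude: |H| = 0.00353 (-49.0 dB); phase: φ = 89.8°.

|H| = 0.00353 (-49.0 dB), φ = 89.8°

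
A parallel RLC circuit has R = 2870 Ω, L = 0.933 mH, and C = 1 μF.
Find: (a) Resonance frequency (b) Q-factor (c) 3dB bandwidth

Step 1 — Resonance: ω₀ = 1/√(LC) = 1/√(0.000933·1e-06) = 3.274e+04 rad/s.
Step 2 — f₀ = ω₀/(2π) = 5210 Hz.
Step 3 — Parallel Q: Q = R/(ω₀L) = 2870/(3.274e+04·0.000933) = 93.96.
Step 4 — Bandwidth: Δω = ω₀/Q = 348.4 rad/s; BW = Δω/(2π) = 55.45 Hz.

(a) f₀ = 5210 Hz  (b) Q = 93.96  (c) BW = 55.45 Hz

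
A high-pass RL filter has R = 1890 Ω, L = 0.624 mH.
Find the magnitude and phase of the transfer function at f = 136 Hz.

Step 1 — Angular frequency: ω = 2π·136 = 854.5 rad/s.
Step 2 — Transfer function: H(jω) = jωL/(R + jωL).
Step 3 — Numerator jωL = j·0.5332; denominator R + jωL = 1890 + j0.5332.
Step 4 — H = 7.959e-08 + j0.0002821.
Step 5 — Magnitude: |H| = 0.0002821 (-71.0 dB); phase: φ = 90.0°.

|H| = 0.0002821 (-71.0 dB), φ = 90.0°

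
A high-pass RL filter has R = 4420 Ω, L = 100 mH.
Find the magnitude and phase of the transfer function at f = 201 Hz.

Step 1 — Angular frequency: ω = 2π·201 = 1263 rad/s.
Step 2 — Transfer function: H(jω) = jωL/(R + jωL).
Step 3 — Numerator jωL = j·126.3; denominator R + jωL = 4420 + j126.3.
Step 4 — H = 0.0008157 + j0.02855.
Step 5 — Magnitude: |H| = 0.02856 (-30.9 dB); phase: φ = 88.4°.

|H| = 0.02856 (-30.9 dB), φ = 88.4°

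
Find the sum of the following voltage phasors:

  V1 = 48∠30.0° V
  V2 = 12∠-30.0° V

Step 1 — Convert each phasor to rectangular form:
  V1 = 48·(cos(30.0°) + j·sin(30.0°)) = 41.57 + j24 V
  V2 = 12·(cos(-30.0°) + j·sin(-30.0°)) = 10.39 - j6 V
Step 2 — Sum components: V_total = 51.96 + j18 V.
Step 3 — Convert to polar: |V_total| = 54.99 V, ∠V_total = 19.1°.

V_total = 54.99∠19.1° V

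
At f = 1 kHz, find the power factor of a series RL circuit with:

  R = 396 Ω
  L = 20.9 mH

Step 1 — Angular frequency: ω = 2π·f = 2π·1000 = 6283 rad/s.
Step 2 — Component impedances:
  R: Z = R = 396 Ω
  L: Z = jωL = j·6283·0.0209 = 0 + j131.3 Ω
Step 3 — Series combination: Z_total = R + L = 396 + j131.3 Ω = 417.2∠18.3° Ω.
Step 4 — Power factor: PF = cos(φ) = Re(Z)/|Z| = 396/417.2 = 0.9492.
Step 5 — Type: Im(Z) = 131.3 ⇒ lagging (phase φ = 18.3°).

PF = 0.9492 (lagging, φ = 18.3°)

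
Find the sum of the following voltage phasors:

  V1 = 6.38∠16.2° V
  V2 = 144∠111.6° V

Step 1 — Convert each phasor to rectangular form:
  V1 = 6.38·(cos(16.2°) + j·sin(16.2°)) = 6.127 + j1.78 V
  V2 = 144·(cos(111.6°) + j·sin(111.6°)) = -53.01 + j133.9 V
Step 2 — Sum components: V_total = -46.88 + j135.7 V.
Step 3 — Convert to polar: |V_total| = 143.5 V, ∠V_total = 109.1°.

V_total = 143.5∠109.1° V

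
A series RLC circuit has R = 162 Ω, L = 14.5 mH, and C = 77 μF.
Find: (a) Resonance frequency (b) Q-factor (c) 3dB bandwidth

Step 1 — Resonance condition Im(Z)=0 gives ω₀ = 1/√(LC).
Step 2 — ω₀ = 1/√(0.0145·7.7e-05) = 946.4 rad/s.
Step 3 — f₀ = ω₀/(2π) = 150.6 Hz.
Step 4 — Series Q: Q = ω₀L/R = 946.4·0.0145/162 = 0.08471.
Step 5 — 3dB bandwidth: Δω = ω₀/Q = 1.117e+04 rad/s; BW = Δω/(2π) = 1778 Hz.

(a) f₀ = 150.6 Hz  (b) Q = 0.08471  (c) BW = 1778 Hz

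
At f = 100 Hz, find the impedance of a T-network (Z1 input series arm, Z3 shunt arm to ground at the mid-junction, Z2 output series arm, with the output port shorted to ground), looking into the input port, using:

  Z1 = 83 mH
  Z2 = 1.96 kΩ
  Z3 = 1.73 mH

Step 1 — Angular frequency: ω = 2π·f = 2π·100 = 628.3 rad/s.
Step 2 — Component impedances:
  Z1: Z = jωL = j·628.3·0.083 = 0 + j52.15 Ω
  Z2: Z = R = 1960 Ω
  Z3: Z = jωL = j·628.3·0.00173 = 0 + j1.087 Ω
Step 3 — With the output port shorted to ground, the output series arm Z2 runs from the junction to ground; the shunt arm Z3 also runs from the junction to ground. They appear in parallel: Z3 || Z2 = 0.0006028 + j1.087 Ω.
Step 4 — Series with input arm Z1: Z_in = Z1 + (Z3 || Z2) = 0.0006028 + j53.24 Ω = 53.24∠90.0° Ω.

Z = 0.0006028 + j53.24 Ω = 53.24∠90.0° Ω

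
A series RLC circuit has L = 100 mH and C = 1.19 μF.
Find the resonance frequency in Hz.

Step 1 — Resonance condition Im(Z)=0 gives ω₀ = 1/√(LC).
Step 2 — ω₀ = 1/√(0.1·1.19e-06) = 2899 rad/s.
Step 3 — f₀ = ω₀/(2π) = 461.4 Hz.

f₀ = 461.4 Hz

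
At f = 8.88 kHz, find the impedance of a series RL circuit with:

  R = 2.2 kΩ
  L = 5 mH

Step 1 — Angular frequency: ω = 2π·f = 2π·8880 = 5.579e+04 rad/s.
Step 2 — Component impedances:
  R: Z = R = 2200 Ω
  L: Z = jωL = j·5.579e+04·0.005 = 0 + j279 Ω
Step 3 — Series combination: Z_total = R + L = 2200 + j279 Ω = 2218∠7.2° Ω.

Z = 2200 + j279 Ω = 2218∠7.2° Ω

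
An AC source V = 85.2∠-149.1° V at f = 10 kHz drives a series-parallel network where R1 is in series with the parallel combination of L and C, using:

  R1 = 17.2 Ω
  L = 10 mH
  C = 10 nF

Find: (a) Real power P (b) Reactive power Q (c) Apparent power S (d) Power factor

Step 1 — Angular frequency: ω = 2π·f = 2π·1e+04 = 6.283e+04 rad/s.
Step 2 — Component impedances:
  R1: Z = R = 17.2 Ω
  L: Z = jωL = j·6.283e+04·0.01 = 0 + j628.3 Ω
  C: Z = 1/(jωC) = -j/(ω·C) = 0 - j1592 Ω
Step 3 — Parallel branch: L || C = 1/(1/L + 1/C) = 0 + j1038 Ω.
Step 4 — Series with R1: Z_total = R1 + (L || C) = 17.2 + j1038 Ω = 1038∠89.1° Ω.
Step 5 — Source phasor: V = 85.2∠-149.1° V = -73.11 - j43.75 V.
Step 6 — Current: I = V / Z = -0.0433 + j0.0697 A = 0.08206∠121.8° A.
Step 7 — Complex power: S = V·I* = 0.1158 + j6.99 VA.
Step 8 — Real power: P = Re(S) = 0.1158 W.
Step 9 — Reactive power: Q = Im(S) = 6.99 VAR.
Step 10 — Apparent power: |S| = 6.991 VA.
Step 11 — Power factor: PF = P/|S| = 0.01657 (lagging).

(a) P = 0.1158 W  (b) Q = 6.99 VAR  (c) S = 6.991 VA  (d) PF = 0.01657 (lagging)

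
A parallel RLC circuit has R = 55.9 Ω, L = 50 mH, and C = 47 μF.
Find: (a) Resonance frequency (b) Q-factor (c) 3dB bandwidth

Step 1 — Resonance: ω₀ = 1/√(LC) = 1/√(0.05·4.7e-05) = 652.3 rad/s.
Step 2 — f₀ = ω₀/(2π) = 103.8 Hz.
Step 3 — Parallel Q: Q = R/(ω₀L) = 55.9/(652.3·0.05) = 1.714.
Step 4 — Bandwidth: Δω = ω₀/Q = 380.6 rad/s; BW = Δω/(2π) = 60.58 Hz.

(a) f₀ = 103.8 Hz  (b) Q = 1.714  (c) BW = 60.58 Hz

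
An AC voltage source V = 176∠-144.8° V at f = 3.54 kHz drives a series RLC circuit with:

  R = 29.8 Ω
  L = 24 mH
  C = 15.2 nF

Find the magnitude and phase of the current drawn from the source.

Step 1 — Angular frequency: ω = 2π·f = 2π·3540 = 2.224e+04 rad/s.
Step 2 — Component impedances:
  R: Z = R = 29.8 Ω
  L: Z = jωL = j·2.224e+04·0.024 = 0 + j533.8 Ω
  C: Z = 1/(jωC) = -j/(ω·C) = 0 - j2958 Ω
Step 3 — Series combination: Z_total = R + L + C = 29.8 - j2424 Ω = 2424∠-89.3° Ω.
Step 4 — Source phasor: V = 176∠-144.8° V = -143.8 - j101.5 V.
Step 5 — Ohm's law: I = V / Z_total = (-143.8 - j101.5) / (29.8 - j2424) = 0.04112 - j0.05984 A.
Step 6 — Convert to polar: |I| = 0.0726 A, ∠I = -55.5°.

I = 0.0726∠-55.5° A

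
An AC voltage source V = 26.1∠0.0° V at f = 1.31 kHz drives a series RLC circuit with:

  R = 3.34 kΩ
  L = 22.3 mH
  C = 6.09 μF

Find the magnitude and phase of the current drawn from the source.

Step 1 — Angular frequency: ω = 2π·f = 2π·1310 = 8231 rad/s.
Step 2 — Component impedances:
  R: Z = R = 3340 Ω
  L: Z = jωL = j·8231·0.0223 = 0 + j183.6 Ω
  C: Z = 1/(jωC) = -j/(ω·C) = 0 - j19.95 Ω
Step 3 — Series combination: Z_total = R + L + C = 3340 + j163.6 Ω = 3344∠2.8° Ω.
Step 4 — Source phasor: V = 26.1∠0.0° V = 26.1 V.
Step 5 — Ohm's law: I = V / Z_total = (26.1) / (3340 + j163.6) = 0.007796 - j0.0003819 A.
Step 6 — Convert to polar: |I| = 0.007805 A, ∠I = -2.8°.

I = 0.007805∠-2.8° A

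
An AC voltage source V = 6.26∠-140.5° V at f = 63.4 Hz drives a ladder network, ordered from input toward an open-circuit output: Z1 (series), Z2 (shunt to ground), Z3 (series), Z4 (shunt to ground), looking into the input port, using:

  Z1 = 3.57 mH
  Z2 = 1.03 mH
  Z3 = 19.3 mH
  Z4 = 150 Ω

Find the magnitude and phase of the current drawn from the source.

Step 1 — Angular frequency: ω = 2π·f = 2π·63.4 = 398.4 rad/s.
Step 2 — Component impedances:
  Z1: Z = jωL = j·398.4·0.00357 = 0 + j1.422 Ω
  Z2: Z = jωL = j·398.4·0.00103 = 0 + j0.4103 Ω
  Z3: Z = jωL = j·398.4·0.0193 = 0 + j7.688 Ω
  Z4: Z = R = 150 Ω
Step 3 — Ladder network (open output): work backward from the far end, alternating series and parallel combinations. Z_in = 0.001119 + j1.832 Ω = 1.832∠90.0° Ω.
Step 4 — Source phasor: V = 6.26∠-140.5° V = -4.83 - j3.982 V.
Step 5 — Ohm's law: I = V / Z_total = (-4.83 - j3.982) / (0.001119 + j1.832) = -2.175 + j2.635 A.
Step 6 — Convert to polar: |I| = 3.416 A, ∠I = 129.5°.

I = 3.416∠129.5° A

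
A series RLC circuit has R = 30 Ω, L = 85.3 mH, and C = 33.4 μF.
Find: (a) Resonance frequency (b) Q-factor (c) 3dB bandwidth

Step 1 — Resonance condition Im(Z)=0 gives ω₀ = 1/√(LC).
Step 2 — ω₀ = 1/√(0.0853·3.34e-05) = 592.5 rad/s.
Step 3 — f₀ = ω₀/(2π) = 94.29 Hz.
Step 4 — Series Q: Q = ω₀L/R = 592.5·0.0853/30 = 1.685.
Step 5 — 3dB bandwidth: Δω = ω₀/Q = 351.7 rad/s; BW = Δω/(2π) = 55.97 Hz.

(a) f₀ = 94.29 Hz  (b) Q = 1.685  (c) BW = 55.97 Hz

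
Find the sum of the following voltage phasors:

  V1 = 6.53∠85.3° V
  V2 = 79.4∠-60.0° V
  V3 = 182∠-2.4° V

Step 1 — Convert each phasor to rectangular form:
  V1 = 6.53·(cos(85.3°) + j·sin(85.3°)) = 0.5351 + j6.508 V
  V2 = 79.4·(cos(-60.0°) + j·sin(-60.0°)) = 39.7 - j68.76 V
  V3 = 182·(cos(-2.4°) + j·sin(-2.4°)) = 181.8 - j7.621 V
Step 2 — Sum components: V_total = 222.1 - j69.88 V.
Step 3 — Convert to polar: |V_total| = 232.8 V, ∠V_total = -17.5°.

V_total = 232.8∠-17.5° V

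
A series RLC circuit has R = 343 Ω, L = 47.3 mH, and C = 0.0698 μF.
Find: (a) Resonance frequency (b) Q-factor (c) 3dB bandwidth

Step 1 — Resonance: ω₀ = 1/√(LC) = 1/√(0.0473·6.98e-08) = 1.74e+04 rad/s.
Step 2 — f₀ = ω₀/(2π) = 2770 Hz.
Step 3 — Series Q: Q = ω₀L/R = 1.74e+04·0.0473/343 = 2.4.
Step 4 — Bandwidth: Δω = ω₀/Q = 7252 rad/s; BW = Δω/(2π) = 1154 Hz.

(a) f₀ = 2770 Hz  (b) Q = 2.4  (c) BW = 1154 Hz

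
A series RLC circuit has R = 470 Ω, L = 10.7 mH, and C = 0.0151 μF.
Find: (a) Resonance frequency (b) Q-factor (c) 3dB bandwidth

Step 1 — Resonance condition Im(Z)=0 gives ω₀ = 1/√(LC).
Step 2 — ω₀ = 1/√(0.0107·1.51e-08) = 7.867e+04 rad/s.
Step 3 — f₀ = ω₀/(2π) = 1.252e+04 Hz.
Step 4 — Series Q: Q = ω₀L/R = 7.867e+04·0.0107/470 = 1.791.
Step 5 — 3dB bandwidth: Δω = ω₀/Q = 4.393e+04 rad/s; BW = Δω/(2π) = 6991 Hz.

(a) f₀ = 1.252e+04 Hz  (b) Q = 1.791  (c) BW = 6991 Hz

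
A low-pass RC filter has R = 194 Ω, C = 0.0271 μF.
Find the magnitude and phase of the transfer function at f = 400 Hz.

Step 1 — Angular frequency: ω = 2π·400 = 2513 rad/s.
Step 2 — Transfer function: H(jω) = 1/(1 + jωRC).
Step 3 — Denominator: 1 + jωRC = 1 + j·2513·194·2.71e-08 = 1 + j0.01321.
Step 4 — H = 0.9998 - j0.01321.
Step 5 — Magnitude: |H| = 0.9999 (-0.0 dB); phase: φ = -0.8°.

|H| = 0.9999 (-0.0 dB), φ = -0.8°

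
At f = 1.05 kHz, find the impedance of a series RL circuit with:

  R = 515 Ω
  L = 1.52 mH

Step 1 — Angular frequency: ω = 2π·f = 2π·1050 = 6597 rad/s.
Step 2 — Component impedances:
  R: Z = R = 515 Ω
  L: Z = jωL = j·6597·0.00152 = 0 + j10.03 Ω
Step 3 — Series combination: Z_total = R + L = 515 + j10.03 Ω = 515.1∠1.1° Ω.

Z = 515 + j10.03 Ω = 515.1∠1.1° Ω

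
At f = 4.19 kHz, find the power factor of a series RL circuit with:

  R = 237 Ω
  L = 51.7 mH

Step 1 — Angular frequency: ω = 2π·f = 2π·4190 = 2.633e+04 rad/s.
Step 2 — Component impedances:
  R: Z = R = 237 Ω
  L: Z = jωL = j·2.633e+04·0.0517 = 0 + j1361 Ω
Step 3 — Series combination: Z_total = R + L = 237 + j1361 Ω = 1382∠80.1° Ω.
Step 4 — Power factor: PF = cos(φ) = Re(Z)/|Z| = 237/1382 = 0.1715.
Step 5 — Type: Im(Z) = 1361 ⇒ lagging (phase φ = 80.1°).

PF = 0.1715 (lagging, φ = 80.1°)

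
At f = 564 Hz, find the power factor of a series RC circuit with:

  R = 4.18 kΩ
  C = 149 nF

Step 1 — Angular frequency: ω = 2π·f = 2π·564 = 3544 rad/s.
Step 2 — Component impedances:
  R: Z = R = 4180 Ω
  C: Z = 1/(jωC) = -j/(ω·C) = 0 - j1894 Ω
Step 3 — Series combination: Z_total = R + C = 4180 - j1894 Ω = 4589∠-24.4° Ω.
Step 4 — Power factor: PF = cos(φ) = Re(Z)/|Z| = 4180/4589 = 0.9109.
Step 5 — Type: Im(Z) = -1894 ⇒ leading (phase φ = -24.4°).

PF = 0.9109 (leading, φ = -24.4°)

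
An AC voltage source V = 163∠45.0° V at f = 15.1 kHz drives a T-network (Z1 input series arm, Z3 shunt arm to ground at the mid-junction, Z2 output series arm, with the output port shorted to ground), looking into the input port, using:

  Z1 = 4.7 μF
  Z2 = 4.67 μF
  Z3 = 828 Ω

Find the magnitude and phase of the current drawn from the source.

Step 1 — Angular frequency: ω = 2π·f = 2π·1.51e+04 = 9.488e+04 rad/s.
Step 2 — Component impedances:
  Z1: Z = 1/(jωC) = -j/(ω·C) = 0 - j2.243 Ω
  Z2: Z = 1/(jωC) = -j/(ω·C) = 0 - j2.257 Ω
  Z3: Z = R = 828 Ω
Step 3 — With the output port shorted to ground, the output series arm Z2 runs from the junction to ground; the shunt arm Z3 also runs from the junction to ground. They appear in parallel: Z3 || Z2 = 0.006152 - j2.257 Ω.
Step 4 — Series with input arm Z1: Z_in = Z1 + (Z3 || Z2) = 0.006152 - j4.5 Ω = 4.5∠-89.9° Ω.
Step 5 — Source phasor: V = 163∠45.0° V = 115.3 + j115.3 V.
Step 6 — Ohm's law: I = V / Z_total = (115.3 + j115.3) / (0.006152 - j4.5) = -25.58 + j25.65 A.
Step 7 — Convert to polar: |I| = 36.23 A, ∠I = 134.9°.

I = 36.23∠134.9° A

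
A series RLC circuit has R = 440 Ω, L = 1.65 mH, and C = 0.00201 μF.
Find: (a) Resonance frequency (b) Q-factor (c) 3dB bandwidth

Step 1 — Resonance: ω₀ = 1/√(LC) = 1/√(0.00165·2.01e-09) = 5.491e+05 rad/s.
Step 2 — f₀ = ω₀/(2π) = 8.739e+04 Hz.
Step 3 — Series Q: Q = ω₀L/R = 5.491e+05·0.00165/440 = 2.059.
Step 4 — Bandwidth: Δω = ω₀/Q = 2.667e+05 rad/s; BW = Δω/(2π) = 4.244e+04 Hz.

(a) f₀ = 8.739e+04 Hz  (b) Q = 2.059  (c) BW = 4.244e+04 Hz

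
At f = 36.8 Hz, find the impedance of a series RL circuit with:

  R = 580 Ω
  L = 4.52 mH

Step 1 — Angular frequency: ω = 2π·f = 2π·36.8 = 231.2 rad/s.
Step 2 — Component impedances:
  R: Z = R = 580 Ω
  L: Z = jωL = j·231.2·0.00452 = 0 + j1.045 Ω
Step 3 — Series combination: Z_total = R + L = 580 + j1.045 Ω = 580∠0.1° Ω.

Z = 580 + j1.045 Ω = 580∠0.1° Ω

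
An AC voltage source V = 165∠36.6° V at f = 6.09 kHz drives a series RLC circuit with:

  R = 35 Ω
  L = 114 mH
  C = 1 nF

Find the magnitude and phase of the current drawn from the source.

Step 1 — Angular frequency: ω = 2π·f = 2π·6090 = 3.826e+04 rad/s.
Step 2 — Component impedances:
  R: Z = R = 35 Ω
  L: Z = jωL = j·3.826e+04·0.114 = 0 + j4362 Ω
  C: Z = 1/(jωC) = -j/(ω·C) = 0 - j2.613e+04 Ω
Step 3 — Series combination: Z_total = R + L + C = 35 - j2.177e+04 Ω = 2.177e+04∠-89.9° Ω.
Step 4 — Source phasor: V = 165∠36.6° V = 132.5 + j98.38 V.
Step 5 — Ohm's law: I = V / Z_total = (132.5 + j98.38) / (35 - j2.177e+04) = -0.004509 + j0.006092 A.
Step 6 — Convert to polar: |I| = 0.007579 A, ∠I = 126.5°.

I = 0.007579∠126.5° A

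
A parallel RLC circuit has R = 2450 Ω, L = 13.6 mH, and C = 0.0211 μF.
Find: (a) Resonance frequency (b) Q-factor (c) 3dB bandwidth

Step 1 — Resonance: ω₀ = 1/√(LC) = 1/√(0.0136·2.11e-08) = 5.903e+04 rad/s.
Step 2 — f₀ = ω₀/(2π) = 9395 Hz.
Step 3 — Parallel Q: Q = R/(ω₀L) = 2450/(5.903e+04·0.0136) = 3.052.
Step 4 — Bandwidth: Δω = ω₀/Q = 1.934e+04 rad/s; BW = Δω/(2π) = 3079 Hz.

(a) f₀ = 9395 Hz  (b) Q = 3.052  (c) BW = 3079 Hz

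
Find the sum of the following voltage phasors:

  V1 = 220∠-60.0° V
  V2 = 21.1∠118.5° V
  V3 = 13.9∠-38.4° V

Step 1 — Convert each phasor to rectangular form:
  V1 = 220·(cos(-60.0°) + j·sin(-60.0°)) = 110 - j190.5 V
  V2 = 21.1·(cos(118.5°) + j·sin(118.5°)) = -10.07 + j18.54 V
  V3 = 13.9·(cos(-38.4°) + j·sin(-38.4°)) = 10.89 - j8.634 V
Step 2 — Sum components: V_total = 110.8 - j180.6 V.
Step 3 — Convert to polar: |V_total| = 211.9 V, ∠V_total = -58.5°.

V_total = 211.9∠-58.5° V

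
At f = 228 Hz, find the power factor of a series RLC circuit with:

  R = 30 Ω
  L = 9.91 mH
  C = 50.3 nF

Step 1 — Angular frequency: ω = 2π·f = 2π·228 = 1433 rad/s.
Step 2 — Component impedances:
  R: Z = R = 30 Ω
  L: Z = jωL = j·1433·0.00991 = 0 + j14.2 Ω
  C: Z = 1/(jωC) = -j/(ω·C) = 0 - j1.388e+04 Ω
Step 3 — Series combination: Z_total = R + L + C = 30 - j1.386e+04 Ω = 1.386e+04∠-89.9° Ω.
Step 4 — Power factor: PF = cos(φ) = Re(Z)/|Z| = 30/13864 = 0.002164.
Step 5 — Type: Im(Z) = -1.386e+04 ⇒ leading (phase φ = -89.9°).

PF = 0.002164 (leading, φ = -89.9°)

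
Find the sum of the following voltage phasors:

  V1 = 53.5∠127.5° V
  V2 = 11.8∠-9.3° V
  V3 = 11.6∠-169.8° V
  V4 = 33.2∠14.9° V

Step 1 — Convert each phasor to rectangular form:
  V1 = 53.5·(cos(127.5°) + j·sin(127.5°)) = -32.57 + j42.44 V
  V2 = 11.8·(cos(-9.3°) + j·sin(-9.3°)) = 11.64 - j1.907 V
  V3 = 11.6·(cos(-169.8°) + j·sin(-169.8°)) = -11.42 - j2.054 V
  V4 = 33.2·(cos(14.9°) + j·sin(14.9°)) = 32.08 + j8.537 V
Step 2 — Sum components: V_total = -0.2568 + j47.02 V.
Step 3 — Convert to polar: |V_total| = 47.02 V, ∠V_total = 90.3°.

V_total = 47.02∠90.3° V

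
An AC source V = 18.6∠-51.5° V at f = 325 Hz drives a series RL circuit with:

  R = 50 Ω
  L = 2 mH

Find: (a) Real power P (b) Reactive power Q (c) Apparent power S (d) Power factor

Step 1 — Angular frequency: ω = 2π·f = 2π·325 = 2042 rad/s.
Step 2 — Component impedances:
  R: Z = R = 50 Ω
  L: Z = jωL = j·2042·0.002 = 0 + j4.084 Ω
Step 3 — Series combination: Z_total = R + L = 50 + j4.084 Ω = 50.17∠4.7° Ω.
Step 4 — Source phasor: V = 18.6∠-51.5° V = 11.58 - j14.56 V.
Step 5 — Current: I = V / Z = 0.2064 - j0.308 A = 0.3708∠-56.2° A.
Step 6 — Complex power: S = V·I* = 6.873 + j0.5614 VA.
Step 7 — Real power: P = Re(S) = 6.873 W.
Step 8 — Reactive power: Q = Im(S) = 0.5614 VAR.
Step 9 — Apparent power: |S| = 6.896 VA.
Step 10 — Power factor: PF = P/|S| = 0.9967 (lagging).

(a) P = 6.873 W  (b) Q = 0.5614 VAR  (c) S = 6.896 VA  (d) PF = 0.9967 (lagging)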